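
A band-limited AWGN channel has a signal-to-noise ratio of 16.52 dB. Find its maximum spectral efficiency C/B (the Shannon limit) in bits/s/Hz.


SNR_linear = 10^(16.52/10) = 44.8745; C/B = log2(1 + SNR_linear) = log2(1 + 44.8745) = 5.5196

5.5196 bits/s/Hz


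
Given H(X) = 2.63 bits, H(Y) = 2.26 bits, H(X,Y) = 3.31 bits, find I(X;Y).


I(X;Y) = H(X) + H(Y) - H(X,Y) = 2.63 + 2.26 - 3.31 = 1.58

1.58 bits


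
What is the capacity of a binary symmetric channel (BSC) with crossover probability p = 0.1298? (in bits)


H(p) = -p*log2(p) - (1-p)*log2(1-p) = -0.1298*log2(0.1298) - 0.8702*log2(0.8702) = 0.382344 + 0.174546 = 0.5569. C = 1 - H(p) = 1 - 0.5569 = 0.4431

0.4431 bits


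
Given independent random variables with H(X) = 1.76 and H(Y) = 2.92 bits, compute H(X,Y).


For independent variables, H(X,Y) = H(X) + H(Y) = 1.76 + 2.92 = 4.68

4.68 bits


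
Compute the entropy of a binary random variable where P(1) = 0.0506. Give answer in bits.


H = -p*log2(p) - (1-p)*log2(1-p). -0.0506*log2(0.0506) = 0.217819; -0.9494*log2(0.9494) = 0.071121. H = 0.217819 + 0.071121 = 0.2889

0.2889 bits


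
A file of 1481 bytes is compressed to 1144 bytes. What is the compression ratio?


Ratio = original / compressed = 1481 / 1144 = 1.2946

1.2946


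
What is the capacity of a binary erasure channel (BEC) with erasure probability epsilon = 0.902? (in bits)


C = 1 - epsilon = 1 - 0.902 = 0.098

0.098 bits


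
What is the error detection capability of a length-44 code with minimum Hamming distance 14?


Detection capability = d_min - 1 = 14 - 1 = 13

13 errors


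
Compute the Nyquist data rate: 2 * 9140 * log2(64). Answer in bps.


Rate = 2 * B * log2(M) = 2 * 9140 * 6.0 = 109680.0

109680.0 bps


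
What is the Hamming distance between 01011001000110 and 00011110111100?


Count differing positions: . ^ . . . ^ ^ ^ ^ ^ ^ . ^ . = 8 differences

8


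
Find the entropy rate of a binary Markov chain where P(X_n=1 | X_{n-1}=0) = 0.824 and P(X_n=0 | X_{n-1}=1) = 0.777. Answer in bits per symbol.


Stationary distribution: pi_0 = p10/(p01+p10) = 0.4853, pi_1 = 0.5147. Entropy rate H' = pi_0*H(p01) + pi_1*H(p10) = 0.4853*0.6712 + 0.5147*0.7656 = 0.7198

0.7198 bits/symbol


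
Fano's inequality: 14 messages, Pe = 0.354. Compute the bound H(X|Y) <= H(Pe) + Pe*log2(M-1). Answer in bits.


H(Pe) = -Pe*log2(Pe) - (1-Pe)*log2(1-Pe) = -0.354*log2(0.354) - 0.646*log2(0.646) = 0.530355 + 0.407234 = 0.9376. Pe*log2(M-1) = 0.354*log2(13) = 1.309956. Bound = H(Pe) + Pe*log2(M-1) = 0.530355 + 0.407234 + 1.309956 = 2.2475

2.2475 bits


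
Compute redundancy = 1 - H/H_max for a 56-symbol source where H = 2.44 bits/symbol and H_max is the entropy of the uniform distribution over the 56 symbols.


H_max = log2(K) = log2(56) = 5.8074 bits/symbol. Redundancy = 1 - H/H_max = 1 - 2.44/5.8074 = 1 - 0.4202 = 0.5798

0.5798


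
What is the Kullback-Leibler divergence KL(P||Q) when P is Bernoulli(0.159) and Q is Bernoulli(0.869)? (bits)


KL = p*log2(p/q) + (1-p)*log2((1-p)/(1-q)) = 0.159*log2(0.159/0.869) + 0.841*log2(0.841/0.131) = 1.8664

1.8664 bits


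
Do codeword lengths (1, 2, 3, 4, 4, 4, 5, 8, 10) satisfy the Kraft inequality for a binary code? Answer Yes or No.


Kraft sum = sum(2^(-l_i)) = 1.0986, need <= 1. Result: violated (a binary prefix-free code with these lengths cannot exist)

No


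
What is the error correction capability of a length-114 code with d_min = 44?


Correction capability = floor((d-1)/2) = floor((44-1)/2) = 21

21 errors


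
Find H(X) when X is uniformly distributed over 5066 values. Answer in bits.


H = log2(n) = log2(5066) = 12.3066

12.3066 bits


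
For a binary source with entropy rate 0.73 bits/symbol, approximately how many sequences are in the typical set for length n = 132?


log2|A_typical| = nH = 132 * 0.73 = 96.36, so |A_typical| ~ 2^96.36 = 1.017e+29

1.017e+29


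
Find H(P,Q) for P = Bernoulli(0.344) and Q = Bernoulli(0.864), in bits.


H(P,Q) = -p*log2(q) - (1-p)*log2(1-q). -0.344*log2(0.864) = 0.072548; -0.656*log2(0.136) = 1.888179. H(P,Q) = 0.072548 + 1.888179 = 1.9607

1.9607 bits


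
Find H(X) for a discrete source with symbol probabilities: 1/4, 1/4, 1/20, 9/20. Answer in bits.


H = -sum(p_i * log2(p_i)). Terms: -(1/4)*log2(1/4) = 0.500000; -(1/4)*log2(1/4) = 0.500000; -(1/20)*log2(1/20) = 0.216096; -(9/20)*log2(9/20) = 0.518401. H = 0.500000 + 0.500000 + 0.216096 + 0.518401 = 1.7345

1.7345 bits


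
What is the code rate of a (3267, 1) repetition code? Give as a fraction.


Rate = k/n = 1/3267

1/3267


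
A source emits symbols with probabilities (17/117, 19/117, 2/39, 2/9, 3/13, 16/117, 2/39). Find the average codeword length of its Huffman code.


Huffman construction (repeatedly merge the two least-probable nodes; each merge adds 1 bit to every symbol beneath it): 2/39 + 2/39 = 4/39; 4/39 + 16/117 = 28/117; 17/117 + 19/117 = 4/13; 2/9 + 3/13 = 53/117; 28/117 + 4/13 = 64/117; 53/117 + 64/117 = 1. Resulting codeword lengths (in the order the probabilities were given): (3, 3, 4, 2, 2, 3, 4). L_avg = sum(p_i * l_i) = 17/117*3 + 19/117*3 + 2/39*4 + 2/9*2 + 3/13*2 + 16/117*3 + 2/39*4 = 310/117 = 2.6496

2.6496 bits


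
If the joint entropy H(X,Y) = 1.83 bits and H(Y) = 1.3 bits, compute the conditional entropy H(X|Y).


H(X|Y) = H(X,Y) - H(Y) = 1.83 - 1.3 = 0.53

0.53 bits


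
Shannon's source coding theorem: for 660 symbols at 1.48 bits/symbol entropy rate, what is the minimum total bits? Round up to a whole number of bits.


Minimum bits >= n * H = 660 * 1.48 = 976.8, rounded up to a whole number of bits = 977

977 bits


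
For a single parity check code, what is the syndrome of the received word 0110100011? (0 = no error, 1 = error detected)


Syndrome = XOR of all bits = 0 XOR 1 XOR 1 XOR 0 XOR 1 XOR 0 XOR 0 XOR 0 XOR 1 XOR 1 = 1

1


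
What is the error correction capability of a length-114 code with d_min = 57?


Correction capability = floor((d-1)/2) = floor((57-1)/2) = 28

28 errors


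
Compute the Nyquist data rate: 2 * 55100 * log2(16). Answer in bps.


Rate = 2 * B * log2(M) = 2 * 55100 * 4.0 = 440800.0

440800.0 bps


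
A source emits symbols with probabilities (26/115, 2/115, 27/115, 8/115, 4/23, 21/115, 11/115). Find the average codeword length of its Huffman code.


Huffman construction (repeatedly merge the two least-probable nodes; each merge adds 1 bit to every symbol beneath it): 2/115 + 8/115 = 2/23; 2/23 + 11/115 = 21/115; 4/23 + 21/115 = 41/115; 21/115 + 26/115 = 47/115; 27/115 + 41/115 = 68/115; 47/115 + 68/115 = 1. Resulting codeword lengths (in the order the probabilities were given): (2, 4, 2, 4, 3, 3, 3). L_avg = sum(p_i * l_i) = 26/115*2 + 2/115*4 + 27/115*2 + 8/115*4 + 4/23*3 + 21/115*3 + 11/115*3 = 302/115 = 2.6261

2.6261 bits


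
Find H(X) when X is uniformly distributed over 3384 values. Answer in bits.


H = log2(n) = log2(3384) = 11.7245

11.7245 bits


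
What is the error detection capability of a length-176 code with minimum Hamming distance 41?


Detection capability = d_min - 1 = 41 - 1 = 40

40 errors


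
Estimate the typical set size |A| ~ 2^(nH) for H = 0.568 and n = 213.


log2|A_typical| = nH = 213 * 0.568 = 120.984, so |A_typical| ~ 2^120.984 = 2.629e+36

2.629e+36


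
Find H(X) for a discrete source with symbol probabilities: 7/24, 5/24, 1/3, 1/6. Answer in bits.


H = -sum(p_i * log2(p_i)). Terms: -(7/24)*log2(7/24) = 0.518469; -(5/24)*log2(5/24) = 0.471466; -(1/3)*log2(1/3) = 0.528321; -(1/6)*log2(1/6) = 0.430827. H = 0.518469 + 0.471466 + 0.528321 + 0.430827 = 1.9491

1.9491 bits


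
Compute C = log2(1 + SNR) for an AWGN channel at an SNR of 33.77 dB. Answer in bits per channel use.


SNR_linear = 10^(33.77/10) = 2382.3195; C = log2(1 + SNR_linear) = log2(1 + 2382.3195) = 11.2188

11.2188 bits/channel use


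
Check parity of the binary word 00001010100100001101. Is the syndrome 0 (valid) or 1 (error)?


Syndrome = XOR of all bits = 0 XOR 0 XOR 0 XOR 0 XOR 1 XOR 0 XOR 1 XOR 0 XOR 1 XOR 0 XOR 0 XOR 1 XOR 0 XOR 0 XOR 0 XOR 0 XOR 1 XOR 1 XOR 0 XOR 1 = 1

1


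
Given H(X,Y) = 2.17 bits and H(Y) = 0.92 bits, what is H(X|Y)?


H(X|Y) = H(X,Y) - H(Y) = 2.17 - 0.92 = 1.25

1.25 bits


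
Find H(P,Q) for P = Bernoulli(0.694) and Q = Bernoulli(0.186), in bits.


H(P,Q) = -p*log2(q) - (1-p)*log2(1-q). -0.694*log2(0.186) = 1.684078; -0.306*log2(0.814) = 0.090851. H(P,Q) = 1.684078 + 0.090851 = 1.7749

1.7749 bits


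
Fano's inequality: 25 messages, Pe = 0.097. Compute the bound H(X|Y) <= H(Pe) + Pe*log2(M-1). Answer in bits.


H(Pe) = -Pe*log2(Pe) - (1-Pe)*log2(1-Pe) = -0.097*log2(0.097) - 0.903*log2(0.903) = 0.326490 + 0.132924 = 0.4594. Pe*log2(M-1) = 0.097*log2(24) = 0.444741. Bound = H(Pe) + Pe*log2(M-1) = 0.326490 + 0.132924 + 0.444741 = 0.9042

0.9042 bits


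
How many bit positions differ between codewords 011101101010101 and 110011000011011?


Count differing positions: ^ . ^ ^ ^ . ^ . ^ . . ^ ^ ^ . = 9 differences

9


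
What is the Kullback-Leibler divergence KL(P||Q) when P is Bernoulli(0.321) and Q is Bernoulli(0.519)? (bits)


KL = p*log2(p/q) + (1-p)*log2((1-p)/(1-q)) = 0.321*log2(0.321/0.519) + 0.679*log2(0.679/0.481) = 0.1152

0.1152 bits


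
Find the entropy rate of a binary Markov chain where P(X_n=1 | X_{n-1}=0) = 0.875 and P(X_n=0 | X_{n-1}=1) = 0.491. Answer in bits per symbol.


Stationary distribution: pi_0 = p10/(p01+p10) = 0.3594, pi_1 = 0.6406. Entropy rate H' = pi_0*H(p01) + pi_1*H(p10) = 0.3594*0.5436 + 0.6406*0.9998 = 0.8358

0.8358 bits/symbol


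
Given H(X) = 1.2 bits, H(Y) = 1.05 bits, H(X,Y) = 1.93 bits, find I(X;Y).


I(X;Y) = H(X) + H(Y) - H(X,Y) = 1.2 + 1.05 - 1.93 = 0.32

0.32 bits


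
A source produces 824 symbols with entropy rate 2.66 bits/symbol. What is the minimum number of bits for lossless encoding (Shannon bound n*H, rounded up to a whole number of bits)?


Minimum bits >= n * H = 824 * 2.66 = 2191.84, rounded up to a whole number of bits = 2192

2192 bits


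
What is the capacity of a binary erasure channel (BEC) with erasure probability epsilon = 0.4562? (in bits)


C = 1 - epsilon = 1 - 0.4562 = 0.5438

0.5438 bits


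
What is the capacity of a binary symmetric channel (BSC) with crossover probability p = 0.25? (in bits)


H(p) = -p*log2(p) - (1-p)*log2(1-p) = -0.25*log2(0.25) - 0.75*log2(0.75) = 0.500000 + 0.311278 = 0.8113. C = 1 - H(p) = 1 - 0.8113 = 0.1887

0.1887 bits


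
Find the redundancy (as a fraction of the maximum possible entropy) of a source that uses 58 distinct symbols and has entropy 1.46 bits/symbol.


H_max = log2(K) = log2(58) = 5.858 bits/symbol. Redundancy = 1 - H/H_max = 1 - 1.46/5.858 = 1 - 0.2492 = 0.7508

0.7508


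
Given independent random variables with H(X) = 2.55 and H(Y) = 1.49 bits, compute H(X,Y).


For independent variables, H(X,Y) = H(X) + H(Y) = 2.55 + 1.49 = 4.04

4.04 bits


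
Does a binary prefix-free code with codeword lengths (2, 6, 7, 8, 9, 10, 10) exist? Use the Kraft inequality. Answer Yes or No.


Kraft sum = sum(2^(-l_i)) = 0.2812, need <= 1. Result: satisfied (a binary prefix-free code with these lengths exists)

Yes


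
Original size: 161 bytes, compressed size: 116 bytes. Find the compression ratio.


Ratio = original / compressed = 161 / 116 = 1.3879

1.3879


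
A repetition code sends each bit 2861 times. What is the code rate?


Rate = k/n = 1/2861

1/2861


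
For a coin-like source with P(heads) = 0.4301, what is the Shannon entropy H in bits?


H = -p*log2(p) - (1-p)*log2(1-p). -0.4301*log2(0.4301) = 0.523542; -0.5699*log2(0.5699) = 0.462314. H = 0.523542 + 0.462314 = 0.9859

0.9859 bits


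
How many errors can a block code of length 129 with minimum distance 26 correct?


Correction capability = floor((d-1)/2) = floor((26-1)/2) = 12

12 errors


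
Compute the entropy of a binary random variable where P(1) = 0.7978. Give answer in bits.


H = -p*log2(p) - (1-p)*log2(1-p). -0.7978*log2(0.7978) = 0.260004; -0.2022*log2(0.2022) = 0.466303. H = 0.260004 + 0.466303 = 0.7263

0.7263 bits


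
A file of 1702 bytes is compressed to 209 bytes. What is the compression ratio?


Ratio = original / compressed = 1702 / 209 = 8.1435

8.1435


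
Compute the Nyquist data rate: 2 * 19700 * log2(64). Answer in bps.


Rate = 2 * B * log2(M) = 2 * 19700 * 6.0 = 236400.0

236400.0 bps


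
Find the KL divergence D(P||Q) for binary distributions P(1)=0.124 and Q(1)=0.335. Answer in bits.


KL = p*log2(p/q) + (1-p)*log2((1-p)/(1-q)) = 0.124*log2(0.124/0.335) + 0.876*log2(0.876/0.665) = 0.1705

0.1705 bits


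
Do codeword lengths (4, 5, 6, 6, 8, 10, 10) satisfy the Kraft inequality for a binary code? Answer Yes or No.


Kraft sum = sum(2^(-l_i)) = 0.1309, need <= 1. Result: satisfied (a binary prefix-free code with these lengths exists)

Yes


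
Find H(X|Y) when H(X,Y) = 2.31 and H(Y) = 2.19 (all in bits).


H(X|Y) = H(X,Y) - H(Y) = 2.31 - 2.19 = 0.12

0.12 bits


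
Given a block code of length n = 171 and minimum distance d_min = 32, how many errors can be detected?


Detection capability = d_min - 1 = 32 - 1 = 31

31 errors


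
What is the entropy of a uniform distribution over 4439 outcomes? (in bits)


H = log2(n) = log2(4439) = 12.116

12.116 bits


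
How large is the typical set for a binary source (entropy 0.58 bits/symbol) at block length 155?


log2|A_typical| = nH = 155 * 0.58 = 89.9, so |A_typical| ~ 2^89.9 = 1.155e+27

1.155e+27


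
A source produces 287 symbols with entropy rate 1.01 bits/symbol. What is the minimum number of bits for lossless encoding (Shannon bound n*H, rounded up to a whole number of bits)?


Minimum bits >= n * H = 287 * 1.01 = 289.87, rounded up to a whole number of bits = 290

290 bits


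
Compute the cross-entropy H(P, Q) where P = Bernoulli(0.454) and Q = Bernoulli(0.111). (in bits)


H(P,Q) = -p*log2(q) - (1-p)*log2(1-q). -0.454*log2(0.111) = 1.439801; -0.546*log2(0.889) = 0.092681. H(P,Q) = 1.439801 + 0.092681 = 1.5325

1.5325 bits


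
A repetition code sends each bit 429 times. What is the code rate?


Rate = k/n = 1/429

1/429


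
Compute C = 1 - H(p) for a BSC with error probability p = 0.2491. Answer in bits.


H(p) = -p*log2(p) - (1-p)*log2(1-p) = -0.2491*log2(0.2491) - 0.7509*log2(0.7509) = 0.499496 + 0.310352 = 0.8098. C = 1 - H(p) = 1 - 0.8098 = 0.1902

0.1902 bits


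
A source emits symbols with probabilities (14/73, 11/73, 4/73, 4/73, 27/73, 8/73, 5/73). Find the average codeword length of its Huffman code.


Huffman construction (repeatedly merge the two least-probable nodes; each merge adds 1 bit to every symbol beneath it): 4/73 + 4/73 = 8/73; 5/73 + 8/73 = 13/73; 8/73 + 11/73 = 19/73; 13/73 + 14/73 = 27/73; 19/73 + 27/73 = 46/73; 27/73 + 46/73 = 1. Resulting codeword lengths (in the order the probabilities were given): (2, 3, 4, 4, 2, 3, 3). L_avg = sum(p_i * l_i) = 14/73*2 + 11/73*3 + 4/73*4 + 4/73*4 + 27/73*2 + 8/73*3 + 5/73*3 = 186/73 = 2.5479

2.5479 bits


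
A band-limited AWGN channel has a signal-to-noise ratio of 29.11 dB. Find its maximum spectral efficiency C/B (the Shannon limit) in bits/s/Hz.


SNR_linear = 10^(29.11/10) = 814.7043; C/B = log2(1 + SNR_linear) = log2(1 + 814.7043) = 9.6719

9.6719 bits/s/Hz


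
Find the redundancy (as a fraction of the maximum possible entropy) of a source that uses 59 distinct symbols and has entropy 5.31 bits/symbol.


H_max = log2(K) = log2(59) = 5.8826 bits/symbol. Redundancy = 1 - H/H_max = 1 - 5.31/5.8826 = 1 - 0.9027 = 0.0973

0.0973


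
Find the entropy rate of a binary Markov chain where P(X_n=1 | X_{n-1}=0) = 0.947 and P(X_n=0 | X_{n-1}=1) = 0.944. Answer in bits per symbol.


Stationary distribution: pi_0 = p10/(p01+p10) = 0.4992, pi_1 = 0.5008. Entropy rate H' = pi_0*H(p01) + pi_1*H(p10) = 0.4992*0.299 + 0.5008*0.3114 = 0.3052

0.3052 bits/symbol


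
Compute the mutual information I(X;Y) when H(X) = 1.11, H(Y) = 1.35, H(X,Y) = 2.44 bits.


I(X;Y) = H(X) + H(Y) - H(X,Y) = 1.11 + 1.35 - 2.44 = 0.02

0.02 bits


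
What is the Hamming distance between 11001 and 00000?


Count differing positions: ^ ^ . . ^ = 3 differences

3


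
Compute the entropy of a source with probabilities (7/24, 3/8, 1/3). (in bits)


H = -sum(p_i * log2(p_i)). Terms: -(7/24)*log2(7/24) = 0.518469; -(3/8)*log2(3/8) = 0.530639; -(1/3)*log2(1/3) = 0.528321. H = 0.518469 + 0.530639 + 0.528321 = 1.5774

1.5774 bits


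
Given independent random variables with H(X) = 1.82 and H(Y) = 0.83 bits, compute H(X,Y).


For independent variables, H(X,Y) = H(X) + H(Y) = 1.82 + 0.83 = 2.65

2.65 bits


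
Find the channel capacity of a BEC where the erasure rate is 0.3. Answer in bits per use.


C = 1 - epsilon = 1 - 0.3 = 0.7

0.7 bits


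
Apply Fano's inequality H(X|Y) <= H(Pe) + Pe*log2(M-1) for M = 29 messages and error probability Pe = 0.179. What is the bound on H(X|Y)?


H(Pe) = -Pe*log2(Pe) - (1-Pe)*log2(1-Pe) = -0.179*log2(0.179) - 0.821*log2(0.821) = 0.444272 + 0.233612 = 0.6779. Pe*log2(M-1) = 0.179*log2(28) = 0.860517. Bound = H(Pe) + Pe*log2(M-1) = 0.444272 + 0.233612 + 0.860517 = 1.5384

1.5384 bits


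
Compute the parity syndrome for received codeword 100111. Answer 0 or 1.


Syndrome = XOR of all bits = 1 XOR 0 XOR 0 XOR 1 XOR 1 XOR 1 = 0

0


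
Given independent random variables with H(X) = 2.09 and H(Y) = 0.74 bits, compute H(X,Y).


For independent variables, H(X,Y) = H(X) + H(Y) = 2.09 + 0.74 = 2.83

2.83 bits


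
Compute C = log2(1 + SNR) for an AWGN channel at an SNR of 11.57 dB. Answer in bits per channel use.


SNR_linear = 10^(11.57/10) = 14.3549; C = log2(1 + SNR_linear) = log2(1 + 14.3549) = 3.9406

3.9406 bits/channel use


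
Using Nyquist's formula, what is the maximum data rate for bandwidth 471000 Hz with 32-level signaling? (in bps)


Rate = 2 * B * log2(M) = 2 * 471000 * 5.0 = 4710000.0

4710000.0 bps


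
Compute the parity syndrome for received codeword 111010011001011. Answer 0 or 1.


Syndrome = XOR of all bits = 1 XOR 1 XOR 1 XOR 0 XOR 1 XOR 0 XOR 0 XOR 1 XOR 1 XOR 0 XOR 0 XOR 1 XOR 0 XOR 1 XOR 1 = 1

1


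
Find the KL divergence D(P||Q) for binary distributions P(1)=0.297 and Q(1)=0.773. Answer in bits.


KL = p*log2(p/q) + (1-p)*log2((1-p)/(1-q)) = 0.297*log2(0.297/0.773) + 0.703*log2(0.703/0.227) = 0.7366

0.7366 bits


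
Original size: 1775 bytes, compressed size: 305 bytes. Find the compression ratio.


Ratio = original / compressed = 1775 / 305 = 5.8197

5.8197


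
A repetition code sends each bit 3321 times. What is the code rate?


Rate = k/n = 1/3321

1/3321


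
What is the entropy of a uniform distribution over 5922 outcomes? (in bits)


H = log2(n) = log2(5922) = 12.5319

12.5319 bits


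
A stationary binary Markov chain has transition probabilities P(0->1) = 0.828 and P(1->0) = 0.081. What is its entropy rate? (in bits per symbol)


Stationary distribution: pi_0 = p10/(p01+p10) = 0.0891, pi_1 = 0.9109. Entropy rate H' = pi_0*H(p01) + pi_1*H(p10) = 0.0891*0.6623 + 0.9109*0.4057 = 0.4286

0.4286 bits/symbol


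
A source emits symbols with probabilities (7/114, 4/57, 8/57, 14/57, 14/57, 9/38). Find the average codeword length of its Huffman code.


Huffman construction (repeatedly merge the two least-probable nodes; each merge adds 1 bit to every symbol beneath it): 7/114 + 4/57 = 5/38; 5/38 + 8/57 = 31/114; 9/38 + 14/57 = 55/114; 14/57 + 31/114 = 59/114; 55/114 + 59/114 = 1. Resulting codeword lengths (in the order the probabilities were given): (4, 4, 3, 2, 2, 2). L_avg = sum(p_i * l_i) = 7/114*4 + 4/57*4 + 8/57*3 + 14/57*2 + 14/57*2 + 9/38*2 = 137/57 = 2.4035

2.4035 bits


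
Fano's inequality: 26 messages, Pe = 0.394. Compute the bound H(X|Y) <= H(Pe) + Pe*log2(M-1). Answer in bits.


H(Pe) = -Pe*log2(Pe) - (1-Pe)*log2(1-Pe) = -0.394*log2(0.394) - 0.606*log2(0.606) = 0.529431 + 0.437902 = 0.9673. Pe*log2(M-1) = 0.394*log2(25) = 1.829679. Bound = H(Pe) + Pe*log2(M-1) = 0.529431 + 0.437902 + 1.829679 = 2.797

2.797 bits


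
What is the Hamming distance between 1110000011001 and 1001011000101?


Count differing positions: . ^ ^ ^ . ^ ^ . ^ ^ ^ . . = 8 differences

8


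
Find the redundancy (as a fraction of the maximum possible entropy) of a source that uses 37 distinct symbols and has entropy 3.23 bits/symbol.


H_max = log2(K) = log2(37) = 5.2095 bits/symbol. Redundancy = 1 - H/H_max = 1 - 3.23/5.2095 = 1 - 0.62 = 0.38

0.38


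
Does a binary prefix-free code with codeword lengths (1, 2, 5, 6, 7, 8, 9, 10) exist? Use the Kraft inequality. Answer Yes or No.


Kraft sum = sum(2^(-l_i)) = 0.8115, need <= 1. Result: satisfied (a binary prefix-free code with these lengths exists)

Yes


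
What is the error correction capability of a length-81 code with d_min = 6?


Correction capability = floor((d-1)/2) = floor((6-1)/2) = 2

2 errors


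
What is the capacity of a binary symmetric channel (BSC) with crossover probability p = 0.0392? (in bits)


H(p) = -p*log2(p) - (1-p)*log2(1-p) = -0.0392*log2(0.0392) - 0.9608*log2(0.9608) = 0.183182 + 0.055430 = 0.2386. C = 1 - H(p) = 1 - 0.2386 = 0.7614

0.7614 bits


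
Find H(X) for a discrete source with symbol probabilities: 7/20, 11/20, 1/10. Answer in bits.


H = -sum(p_i * log2(p_i)). Terms: -(7/20)*log2(7/20) = 0.530101; -(11/20)*log2(11/20) = 0.474373; -(1/10)*log2(1/10) = 0.332193. H = 0.530101 + 0.474373 + 0.332193 = 1.3367

1.3367 bits


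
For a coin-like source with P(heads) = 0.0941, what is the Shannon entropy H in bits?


H = -p*log2(p) - (1-p)*log2(1-p). -0.0941*log2(0.0941) = 0.320849; -0.9059*log2(0.9059) = 0.129160. H = 0.320849 + 0.129160 = 0.45

0.45 bits


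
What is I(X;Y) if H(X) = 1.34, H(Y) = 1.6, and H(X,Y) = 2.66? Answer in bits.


I(X;Y) = H(X) + H(Y) - H(X,Y) = 1.34 + 1.6 - 2.66 = 0.28

0.28 bits


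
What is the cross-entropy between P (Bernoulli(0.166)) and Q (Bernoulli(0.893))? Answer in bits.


H(P,Q) = -p*log2(q) - (1-p)*log2(1-q). -0.166*log2(0.893) = 0.027102; -0.834*log2(0.107) = 2.689081. H(P,Q) = 0.027102 + 2.689081 = 2.7162

2.7162 bits


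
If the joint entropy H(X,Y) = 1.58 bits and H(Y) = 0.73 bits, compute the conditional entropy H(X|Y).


H(X|Y) = H(X,Y) - H(Y) = 1.58 - 0.73 = 0.85

0.85 bits


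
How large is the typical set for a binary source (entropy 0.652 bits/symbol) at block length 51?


log2|A_typical| = nH = 51 * 0.652 = 33.252, so |A_typical| ~ 2^33.252 = 1.023e+10

1.023e+10


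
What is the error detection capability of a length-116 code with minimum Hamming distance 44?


Detection capability = d_min - 1 = 44 - 1 = 43

43 errors


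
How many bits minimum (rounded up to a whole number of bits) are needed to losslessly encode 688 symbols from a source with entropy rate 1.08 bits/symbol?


Minimum bits >= n * H = 688 * 1.08 = 743.04, rounded up to a whole number of bits = 744

744 bits


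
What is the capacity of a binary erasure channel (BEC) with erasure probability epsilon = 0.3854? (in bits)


C = 1 - epsilon = 1 - 0.3854 = 0.6146

0.6146 bits


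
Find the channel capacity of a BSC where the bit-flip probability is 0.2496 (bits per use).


H(p) = -p*log2(p) - (1-p)*log2(1-p) = -0.2496*log2(0.2496) - 0.7504*log2(0.7504) = 0.499777 + 0.310867 = 0.8106. C = 1 - H(p) = 1 - 0.8106 = 0.1894

0.1894 bits


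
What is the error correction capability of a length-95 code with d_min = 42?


Correction capability = floor((d-1)/2) = floor((42-1)/2) = 20

20 errors


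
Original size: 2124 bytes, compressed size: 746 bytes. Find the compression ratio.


Ratio = original / compressed = 2124 / 746 = 2.8472

2.8472


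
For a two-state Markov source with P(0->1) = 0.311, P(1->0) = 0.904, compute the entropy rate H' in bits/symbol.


Stationary distribution: pi_0 = p10/(p01+p10) = 0.744, pi_1 = 0.256. Entropy rate H' = pi_0*H(p01) + pi_1*H(p10) = 0.744*0.8943 + 0.256*0.4562 = 0.7822

0.7822 bits/symbol


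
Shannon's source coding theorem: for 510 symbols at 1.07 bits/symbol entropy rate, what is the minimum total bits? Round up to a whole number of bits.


Minimum bits >= n * H = 510 * 1.07 = 545.7, rounded up to a whole number of bits = 546

546 bits


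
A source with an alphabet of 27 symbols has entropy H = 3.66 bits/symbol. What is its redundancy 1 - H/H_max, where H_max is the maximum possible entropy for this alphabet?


H_max = log2(K) = log2(27) = 4.7549 bits/symbol. Redundancy = 1 - H/H_max = 1 - 3.66/4.7549 = 1 - 0.7697 = 0.2303

0.2303


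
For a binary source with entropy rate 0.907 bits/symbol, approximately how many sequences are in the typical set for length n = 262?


log2|A_typical| = nH = 262 * 0.907 = 237.634, so |A_typical| ~ 2^237.634 = 3.427e+71

3.427e+71


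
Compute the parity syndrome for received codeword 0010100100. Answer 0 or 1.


Syndrome = XOR of all bits = 0 XOR 0 XOR 1 XOR 0 XOR 1 XOR 0 XOR 0 XOR 1 XOR 0 XOR 0 = 1

1


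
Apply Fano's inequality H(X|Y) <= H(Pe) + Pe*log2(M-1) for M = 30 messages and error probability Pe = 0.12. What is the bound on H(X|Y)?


H(Pe) = -Pe*log2(Pe) - (1-Pe)*log2(1-Pe) = -0.12*log2(0.12) - 0.88*log2(0.88) = 0.367067 + 0.162294 = 0.5294. Pe*log2(M-1) = 0.12*log2(29) = 0.582958. Bound = H(Pe) + Pe*log2(M-1) = 0.367067 + 0.162294 + 0.582958 = 1.1123

1.1123 bits


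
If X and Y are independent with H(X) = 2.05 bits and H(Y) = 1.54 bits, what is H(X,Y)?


For independent variables, H(X,Y) = H(X) + H(Y) = 2.05 + 1.54 = 3.59

3.59 bits


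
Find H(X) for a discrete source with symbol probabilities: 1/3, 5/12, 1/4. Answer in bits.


H = -sum(p_i * log2(p_i)). Terms: -(1/3)*log2(1/3) = 0.528321; -(5/12)*log2(5/12) = 0.526264; -(1/4)*log2(1/4) = 0.500000. H = 0.528321 + 0.526264 + 0.500000 = 1.5546

1.5546 bits


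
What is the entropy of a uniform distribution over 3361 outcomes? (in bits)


H = log2(n) = log2(3361) = 11.7147

11.7147 bits


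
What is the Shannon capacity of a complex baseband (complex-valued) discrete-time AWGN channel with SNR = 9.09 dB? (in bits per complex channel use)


SNR_linear = 10^(9.09/10) = 8.1096; C = log2(1 + SNR_linear) = log2(1 + 8.1096) = 3.1874

3.1874 bits/channel use


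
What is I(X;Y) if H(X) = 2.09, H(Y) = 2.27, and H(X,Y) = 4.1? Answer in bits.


I(X;Y) = H(X) + H(Y) - H(X,Y) = 2.09 + 2.27 - 4.1 = 0.26

0.26 bits


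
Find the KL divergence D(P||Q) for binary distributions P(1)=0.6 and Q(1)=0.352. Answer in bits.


KL = p*log2(p/q) + (1-p)*log2((1-p)/(1-q)) = 0.6*log2(0.6/0.352) + 0.4*log2(0.4/0.648) = 0.1832

0.1832 bits


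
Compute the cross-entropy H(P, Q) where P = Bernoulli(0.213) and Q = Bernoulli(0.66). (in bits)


H(P,Q) = -p*log2(q) - (1-p)*log2(1-q). -0.213*log2(0.66) = 0.127685; -0.787*log2(0.34) = 1.224882. H(P,Q) = 0.127685 + 1.224882 = 1.3526

1.3526 bits


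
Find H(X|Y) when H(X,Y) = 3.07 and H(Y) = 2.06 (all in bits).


H(X|Y) = H(X,Y) - H(Y) = 3.07 - 2.06 = 1.01

1.01 bits


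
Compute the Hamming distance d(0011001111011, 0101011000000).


Count differing positions: . ^ ^ . . ^ . ^ ^ ^ . ^ ^ = 8 differences

8


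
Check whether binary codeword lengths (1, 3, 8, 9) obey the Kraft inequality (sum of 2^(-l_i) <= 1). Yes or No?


Kraft sum = sum(2^(-l_i)) = 0.6309, need <= 1. Result: satisfied (a binary prefix-free code with these lengths exists)

Yes


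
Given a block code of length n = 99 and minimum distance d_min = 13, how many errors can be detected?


Detection capability = d_min - 1 = 13 - 1 = 12

12 errors


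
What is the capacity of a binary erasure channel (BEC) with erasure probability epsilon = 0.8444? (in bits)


C = 1 - epsilon = 1 - 0.8444 = 0.1556

0.1556 bits


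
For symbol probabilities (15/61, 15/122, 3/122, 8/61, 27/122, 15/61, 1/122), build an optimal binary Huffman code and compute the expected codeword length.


Huffman construction (repeatedly merge the two least-probable nodes; each merge adds 1 bit to every symbol beneath it): 1/122 + 3/122 = 2/61; 2/61 + 15/122 = 19/122; 8/61 + 19/122 = 35/122; 27/122 + 15/61 = 57/122; 15/61 + 35/122 = 65/122; 57/122 + 65/122 = 1. Resulting codeword lengths (in the order the probabilities were given): (2, 4, 5, 3, 2, 2, 5). L_avg = sum(p_i * l_i) = 15/61*2 + 15/122*4 + 3/122*5 + 8/61*3 + 27/122*2 + 15/61*2 + 1/122*5 = 151/61 = 2.4754

2.4754 bits


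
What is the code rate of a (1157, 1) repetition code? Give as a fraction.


Rate = k/n = 1/1157

1/1157


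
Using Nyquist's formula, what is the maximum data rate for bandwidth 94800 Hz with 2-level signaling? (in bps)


Rate = 2 * B * log2(M) = 2 * 94800 * 1.0 = 189600.0

189600.0 bps


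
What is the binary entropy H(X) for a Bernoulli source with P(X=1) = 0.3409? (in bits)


H = -p*log2(p) - (1-p)*log2(1-p). -0.3409*log2(0.3409) = 0.529274; -0.6591*log2(0.6591) = 0.396403. H = 0.529274 + 0.396403 = 0.9257

0.9257 bits


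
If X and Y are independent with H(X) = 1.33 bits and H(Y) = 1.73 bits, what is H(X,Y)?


For independent variables, H(X,Y) = H(X) + H(Y) = 1.33 + 1.73 = 3.06

3.06 bits


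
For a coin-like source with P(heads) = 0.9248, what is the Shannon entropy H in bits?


H = -p*log2(p) - (1-p)*log2(1-p). -0.9248*log2(0.9248) = 0.104305; -0.0752*log2(0.0752) = 0.280731. H = 0.104305 + 0.280731 = 0.385

0.385 bits


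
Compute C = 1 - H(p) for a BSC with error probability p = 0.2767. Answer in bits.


H(p) = -p*log2(p) - (1-p)*log2(1-p) = -0.2767*log2(0.2767) - 0.7233*log2(0.7233) = 0.512893 + 0.338023 = 0.8509. C = 1 - H(p) = 1 - 0.8509 = 0.1491

0.1491 bits


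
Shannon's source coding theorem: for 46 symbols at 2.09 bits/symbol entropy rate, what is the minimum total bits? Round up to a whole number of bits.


Minimum bits >= n * H = 46 * 2.09 = 96.14, rounded up to a whole number of bits = 97

97 bits


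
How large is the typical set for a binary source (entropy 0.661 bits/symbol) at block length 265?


log2|A_typical| = nH = 265 * 0.661 = 175.165, so |A_typical| ~ 2^175.165 = 5.369e+52

5.369e+52


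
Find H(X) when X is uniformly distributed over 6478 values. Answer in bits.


H = log2(n) = log2(6478) = 12.6613

12.6613 bits


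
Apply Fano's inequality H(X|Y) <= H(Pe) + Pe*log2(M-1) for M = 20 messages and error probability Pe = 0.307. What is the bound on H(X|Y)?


H(Pe) = -Pe*log2(Pe) - (1-Pe)*log2(1-Pe) = -0.307*log2(0.307) - 0.693*log2(0.693) = 0.523033 + 0.366647 = 0.8897. Pe*log2(M-1) = 0.307*log2(19) = 1.304114. Bound = H(Pe) + Pe*log2(M-1) = 0.523033 + 0.366647 + 1.304114 = 2.1938

2.1938 bits


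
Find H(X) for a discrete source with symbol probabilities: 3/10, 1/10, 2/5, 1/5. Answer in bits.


H = -sum(p_i * log2(p_i)). Terms: -(3/10)*log2(3/10) = 0.521090; -(1/10)*log2(1/10) = 0.332193; -(2/5)*log2(2/5) = 0.528771; -(1/5)*log2(1/5) = 0.464386. H = 0.521090 + 0.332193 + 0.528771 + 0.464386 = 1.8464

1.8464 bits


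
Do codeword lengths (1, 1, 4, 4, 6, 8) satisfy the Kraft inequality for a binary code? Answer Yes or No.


Kraft sum = sum(2^(-l_i)) = 1.1445, need <= 1. Result: violated (a binary prefix-free code with these lengths cannot exist)

No


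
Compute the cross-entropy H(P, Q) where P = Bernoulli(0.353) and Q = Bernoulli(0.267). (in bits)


H(P,Q) = -p*log2(q) - (1-p)*log2(1-q). -0.353*log2(0.267) = 0.672496; -0.647*log2(0.733) = 0.289930. H(P,Q) = 0.672496 + 0.289930 = 0.9624

0.9624 bits


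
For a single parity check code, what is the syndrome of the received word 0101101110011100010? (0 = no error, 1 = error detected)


Syndrome = XOR of all bits = 0 XOR 1 XOR 0 XOR 1 XOR 1 XOR 0 XOR 1 XOR 1 XOR 1 XOR 0 XOR 0 XOR 1 XOR 1 XOR 1 XOR 0 XOR 0 XOR 0 XOR 1 XOR 0 = 0

0


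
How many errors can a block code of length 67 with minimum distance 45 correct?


Correction capability = floor((d-1)/2) = floor((45-1)/2) = 22

22 errors


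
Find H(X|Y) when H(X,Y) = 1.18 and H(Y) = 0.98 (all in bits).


H(X|Y) = H(X,Y) - H(Y) = 1.18 - 0.98 = 0.2

0.2 bits


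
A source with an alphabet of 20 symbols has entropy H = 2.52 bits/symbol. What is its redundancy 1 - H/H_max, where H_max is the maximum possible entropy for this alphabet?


H_max = log2(K) = log2(20) = 4.3219 bits/symbol. Redundancy = 1 - H/H_max = 1 - 2.52/4.3219 = 1 - 0.5831 = 0.4169

0.4169


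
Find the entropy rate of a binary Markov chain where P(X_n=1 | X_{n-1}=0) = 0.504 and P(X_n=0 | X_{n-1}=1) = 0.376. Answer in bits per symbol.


Stationary distribution: pi_0 = p10/(p01+p10) = 0.4273, pi_1 = 0.5727. Entropy rate H' = pi_0*H(p01) + pi_1*H(p10) = 0.4273*1.0 + 0.5727*0.9552 = 0.9743

0.9743 bits/symbol


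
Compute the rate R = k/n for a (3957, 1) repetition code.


Rate = k/n = 1/3957

1/3957


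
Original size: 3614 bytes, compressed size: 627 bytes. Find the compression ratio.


Ratio = original / compressed = 3614 / 627 = 5.764

5.764


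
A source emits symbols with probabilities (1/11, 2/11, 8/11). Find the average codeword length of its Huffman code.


Huffman construction (repeatedly merge the two least-probable nodes; each merge adds 1 bit to every symbol beneath it): 1/11 + 2/11 = 3/11; 3/11 + 8/11 = 1. Resulting codeword lengths (in the order the probabilities were given): (2, 2, 1). L_avg = sum(p_i * l_i) = 1/11*2 + 2/11*2 + 8/11*1 = 14/11 = 1.2727

1.2727 bits


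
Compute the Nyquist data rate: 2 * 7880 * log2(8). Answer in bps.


Rate = 2 * B * log2(M) = 2 * 7880 * 3.0 = 47280.0

47280.0 bps


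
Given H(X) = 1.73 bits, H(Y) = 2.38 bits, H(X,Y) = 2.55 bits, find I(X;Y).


I(X;Y) = H(X) + H(Y) - H(X,Y) = 1.73 + 2.38 - 2.55 = 1.56

1.56 bits


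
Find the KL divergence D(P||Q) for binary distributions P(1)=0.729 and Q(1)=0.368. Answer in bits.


KL = p*log2(p/q) + (1-p)*log2((1-p)/(1-q)) = 0.729*log2(0.729/0.368) + 0.271*log2(0.271/0.632) = 0.3879

0.3879 bits


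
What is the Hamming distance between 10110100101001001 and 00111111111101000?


Count differing positions: ^ . . . ^ . ^ ^ . ^ . ^ . . . . ^ = 7 differences

7


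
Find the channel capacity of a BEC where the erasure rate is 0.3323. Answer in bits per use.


C = 1 - epsilon = 1 - 0.3323 = 0.6677

0.6677 bits


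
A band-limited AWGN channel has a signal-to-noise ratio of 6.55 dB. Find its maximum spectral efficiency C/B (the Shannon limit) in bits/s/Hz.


SNR_linear = 10^(6.55/10) = 4.5186; C/B = log2(1 + SNR_linear) = log2(1 + 4.5186) = 2.4643

2.4643 bits/s/Hz


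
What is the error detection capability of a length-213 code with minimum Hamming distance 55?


Detection capability = d_min - 1 = 55 - 1 = 54

54 errors


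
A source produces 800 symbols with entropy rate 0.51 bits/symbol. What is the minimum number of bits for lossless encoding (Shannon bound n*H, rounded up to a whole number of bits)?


Minimum bits >= n * H = 800 * 0.51 = 408.0, rounded up to a whole number of bits = 408

408 bits


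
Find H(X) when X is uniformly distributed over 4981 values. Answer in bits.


H = log2(n) = log2(4981) = 12.2822

12.2822 bits


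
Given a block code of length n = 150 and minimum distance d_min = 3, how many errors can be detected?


Detection capability = d_min - 1 = 3 - 1 = 2

2 errors


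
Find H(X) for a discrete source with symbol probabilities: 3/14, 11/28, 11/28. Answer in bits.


H = -sum(p_i * log2(p_i)). Terms: -(3/14)*log2(3/14) = 0.476227; -(11/28)*log2(11/28) = 0.529541; -(11/28)*log2(11/28) = 0.529541. H = 0.476227 + 0.529541 + 0.529541 = 1.5353

1.5353 bits


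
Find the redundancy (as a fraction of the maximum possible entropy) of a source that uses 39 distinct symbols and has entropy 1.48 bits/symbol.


H_max = log2(K) = log2(39) = 5.2854 bits/symbol. Redundancy = 1 - H/H_max = 1 - 1.48/5.2854 = 1 - 0.28 = 0.72

0.72


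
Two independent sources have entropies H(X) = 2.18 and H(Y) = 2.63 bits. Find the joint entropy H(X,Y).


For independent variables, H(X,Y) = H(X) + H(Y) = 2.18 + 2.63 = 4.81

4.81 bits


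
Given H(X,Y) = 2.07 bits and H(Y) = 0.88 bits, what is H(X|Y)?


H(X|Y) = H(X,Y) - H(Y) = 2.07 - 0.88 = 1.19

1.19 bits


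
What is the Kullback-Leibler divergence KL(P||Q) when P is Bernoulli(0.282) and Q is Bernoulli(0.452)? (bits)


KL = p*log2(p/q) + (1-p)*log2((1-p)/(1-q)) = 0.282*log2(0.282/0.452) + 0.718*log2(0.718/0.548) = 0.0879

0.0879 bits


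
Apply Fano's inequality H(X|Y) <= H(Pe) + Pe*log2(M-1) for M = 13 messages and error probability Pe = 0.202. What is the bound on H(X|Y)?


H(Pe) = -Pe*log2(Pe) - (1-Pe)*log2(1-Pe) = -0.202*log2(0.202) - 0.798*log2(0.798) = 0.466130 + 0.259780 = 0.7259. Pe*log2(M-1) = 0.202*log2(12) = 0.724162. Bound = H(Pe) + Pe*log2(M-1) = 0.466130 + 0.259780 + 0.724162 = 1.4501

1.4501 bits


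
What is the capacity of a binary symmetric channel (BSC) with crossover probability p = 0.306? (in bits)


H(p) = -p*log2(p) - (1-p)*log2(1-p) = -0.306*log2(0.306) - 0.694*log2(0.694) = 0.522769 + 0.365733 = 0.8885. C = 1 - H(p) = 1 - 0.8885 = 0.1115

0.1115 bits


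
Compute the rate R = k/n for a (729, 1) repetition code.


Rate = k/n = 1/729

1/729


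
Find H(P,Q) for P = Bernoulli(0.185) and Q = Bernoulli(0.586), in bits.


H(P,Q) = -p*log2(q) - (1-p)*log2(1-q). -0.185*log2(0.586) = 0.142640; -0.815*log2(0.414) = 1.036922. H(P,Q) = 0.142640 + 1.036922 = 1.1796

1.1796 bits


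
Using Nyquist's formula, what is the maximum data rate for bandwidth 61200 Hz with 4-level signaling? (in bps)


Rate = 2 * B * log2(M) = 2 * 61200 * 2.0 = 244800.0

244800.0 bps


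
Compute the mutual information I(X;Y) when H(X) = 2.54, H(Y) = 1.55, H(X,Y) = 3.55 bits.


I(X;Y) = H(X) + H(Y) - H(X,Y) = 2.54 + 1.55 - 3.55 = 0.54

0.54 bits


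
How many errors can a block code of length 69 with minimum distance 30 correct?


Correction capability = floor((d-1)/2) = floor((30-1)/2) = 14

14 errors


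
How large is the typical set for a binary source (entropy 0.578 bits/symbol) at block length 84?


log2|A_typical| = nH = 84 * 0.578 = 48.552, so |A_typical| ~ 2^48.552 = 4.127e+14

4.127e+14


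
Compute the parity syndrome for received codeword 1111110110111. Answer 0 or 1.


Syndrome = XOR of all bits = 1 XOR 1 XOR 1 XOR 1 XOR 1 XOR 1 XOR 0 XOR 1 XOR 1 XOR 0 XOR 1 XOR 1 XOR 1 = 1

1


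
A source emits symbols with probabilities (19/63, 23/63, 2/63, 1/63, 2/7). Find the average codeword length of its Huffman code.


Huffman construction (repeatedly merge the two least-probable nodes; each merge adds 1 bit to every symbol beneath it): 1/63 + 2/63 = 1/21; 1/21 + 2/7 = 1/3; 19/63 + 1/3 = 40/63; 23/63 + 40/63 = 1. Resulting codeword lengths (in the order the probabilities were given): (2, 1, 4, 4, 3). L_avg = sum(p_i * l_i) = 19/63*2 + 23/63*1 + 2/63*4 + 1/63*4 + 2/7*3 = 127/63 = 2.0159

2.0159 bits


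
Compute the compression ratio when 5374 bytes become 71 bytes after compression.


Ratio = original / compressed = 5374 / 71 = 75.6901

75.6901


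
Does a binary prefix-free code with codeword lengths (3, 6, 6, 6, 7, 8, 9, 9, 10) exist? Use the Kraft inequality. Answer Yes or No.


Kraft sum = sum(2^(-l_i)) = 0.1885, need <= 1. Result: satisfied (a binary prefix-free code with these lengths exists)

Yes


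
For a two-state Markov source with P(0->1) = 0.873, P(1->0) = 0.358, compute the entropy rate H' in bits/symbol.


Stationary distribution: pi_0 = p10/(p01+p10) = 0.2908, pi_1 = 0.7092. Entropy rate H' = pi_0*H(p01) + pi_1*H(p10) = 0.2908*0.5492 + 0.7092*0.941 = 0.8271

0.8271 bits/symbol
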